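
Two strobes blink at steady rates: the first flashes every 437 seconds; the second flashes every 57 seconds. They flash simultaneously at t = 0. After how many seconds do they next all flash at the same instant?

1311 seconds

The first simultaneous occurrence is after LCM of the individual periods.
437 = 19 × 23
57 = 3 × 19
LCM(437, 57) = 3 × 19 × 23 = 1311.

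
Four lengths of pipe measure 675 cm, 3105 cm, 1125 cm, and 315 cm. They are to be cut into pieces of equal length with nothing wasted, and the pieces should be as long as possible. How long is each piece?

45 cm

The greatest length dividing all of 675, 3105, 1125, and 315 is their gcd.
675 = 3^3 × 5^2
3105 = 3^3 × 5 × 23
1125 = 3^2 × 5^3
315 = 3^2 × 5 × 7
gcd(675, 3105, 1125, 315) = 3^2 × 5 = 45.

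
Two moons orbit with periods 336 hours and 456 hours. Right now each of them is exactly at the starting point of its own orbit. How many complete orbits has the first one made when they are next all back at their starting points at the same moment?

All finish a whole number of cycles simultaneously at t = LCM of the periods.
336 = 2^4 × 3 × 7
456 = 2^3 × 3 × 19
LCM(336, 456) = 2^4 × 3 × 7 × 19 = 6384.
Orbits for period 336: 6384 / 336 = 19.

19 orbits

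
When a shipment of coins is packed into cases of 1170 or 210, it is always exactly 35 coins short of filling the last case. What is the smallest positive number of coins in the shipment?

8155

Being 35 short of a full case of size k means N ≡ −35 (mod k), i.e. N + 35 is a multiple of each size.
1170 = 2 × 3^2 × 5 × 13
210 = 2 × 3 × 5 × 7
LCM(1170, 210) = 2 × 3^2 × 5 × 7 × 13 = 8190.
Smallest positive N is 8190 − 35 = 8155.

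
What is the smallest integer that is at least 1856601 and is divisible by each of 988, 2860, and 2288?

1956240

The integer must be a common multiple of 988, 2860, and 2288, so a multiple of their LCM.
988 = 2^2 × 13 × 19
2860 = 2^2 × 5 × 11 × 13
2288 = 2^4 × 11 × 13
LCM(988, 2860, 2288) = 2^4 × 5 × 11 × 13 × 19 = 217360.
Smallest multiple of 217360 that is ≥ 1856601: ⌈1856601/217360⌉ × 217360 = 9 × 217360 = 1956240.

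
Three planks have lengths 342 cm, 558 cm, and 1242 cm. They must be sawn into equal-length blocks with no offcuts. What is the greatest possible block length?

18 cm

The block length must divide every plank, so the greatest is gcd(342, 558, 1242).
342 = 2 × 3^2 × 19
558 = 2 × 3^2 × 31
1242 = 2 × 3^3 × 23
gcd(342, 558, 1242) = 2 × 3^2 = 18.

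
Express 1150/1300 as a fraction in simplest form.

1150 = 2 × 5^2 × 23
1300 = 2^2 × 5^2 × 13
gcd(1150, 1300) = 2 × 5^2 = 50.
Divide numerator and denominator by 50: 1150/1300 = 23/26.

23/26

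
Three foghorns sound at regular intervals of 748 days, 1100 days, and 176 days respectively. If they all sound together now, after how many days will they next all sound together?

74800 days

The first simultaneous occurrence is after LCM of the individual periods.
748 = 2^2 × 11 × 17
1100 = 2^2 × 5^2 × 11
176 = 2^4 × 11
LCM(748, 1100, 176) = 2^4 × 5^2 × 11 × 17 = 74800.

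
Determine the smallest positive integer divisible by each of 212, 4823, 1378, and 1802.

327964

212 = 2^2 × 53
4823 = 7 × 13 × 53
1378 = 2 × 13 × 53
1802 = 2 × 17 × 53
LCM(212, 4823, 1378, 1802) = 2^2 × 7 × 13 × 17 × 53 = 327964.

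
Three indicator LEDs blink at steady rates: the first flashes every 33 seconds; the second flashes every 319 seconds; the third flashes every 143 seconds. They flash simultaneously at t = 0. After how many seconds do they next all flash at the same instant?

They coincide at every common multiple of the periods; the first is the LCM.
33 = 3 × 11
319 = 11 × 29
143 = 11 × 13
LCM(33, 319, 143) = 3 × 11 × 13 × 29 = 12441.

12441 seconds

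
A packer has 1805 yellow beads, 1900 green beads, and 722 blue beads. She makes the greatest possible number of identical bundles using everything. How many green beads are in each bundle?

Number of bundles = gcd(1805, 1900, 722).
1805 = 5 × 19^2
1900 = 2^2 × 5^2 × 19
722 = 2 × 19^2
gcd(1805, 1900, 722) = 19.
green beads per bundle = 1900 / 19 = 100.

100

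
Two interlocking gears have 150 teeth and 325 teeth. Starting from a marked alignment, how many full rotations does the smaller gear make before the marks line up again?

They are all back at their starting positions together after one LCM of the periods.
150 = 2 × 3 × 5^2
325 = 5^2 × 13
LCM(150, 325) = 2 × 3 × 5^2 × 13 = 1950.
Rotations for period 150: 1950 / 150 = 13.

13 rotations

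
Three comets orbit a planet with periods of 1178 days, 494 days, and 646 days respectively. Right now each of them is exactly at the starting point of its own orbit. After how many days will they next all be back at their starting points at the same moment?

We need the least common multiple of the intervals.
1178 = 2 × 19 × 31
494 = 2 × 13 × 19
646 = 2 × 17 × 19
LCM(1178, 494, 646) = 2 × 13 × 17 × 19 × 31 = 260338.

260338 days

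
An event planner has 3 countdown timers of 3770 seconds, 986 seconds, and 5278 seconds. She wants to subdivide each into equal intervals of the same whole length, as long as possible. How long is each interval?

The interval must divide each timer length; the longest such is the gcd.
3770 = 2 × 5 × 13 × 29
986 = 2 × 17 × 29
5278 = 2 × 7 × 13 × 29
gcd(3770, 986, 5278) = 2 × 29 = 58.

58 seconds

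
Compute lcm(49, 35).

245

49 = 7^2
35 = 5 × 7
LCM(49, 35) = 5 × 7^2 = 245.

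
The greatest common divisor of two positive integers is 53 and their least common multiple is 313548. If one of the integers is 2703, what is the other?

6148

For two integers, gcd × lcm = product, so the other is (53 × 313548) / 2703 = 16618044 / 2703 = 6148.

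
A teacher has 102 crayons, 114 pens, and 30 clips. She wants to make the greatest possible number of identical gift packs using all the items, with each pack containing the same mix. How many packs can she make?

6 packs

The pack count must divide each quantity, so the greatest is gcd(102, 114, 30).
102 = 2 × 3 × 17
114 = 2 × 3 × 19
30 = 2 × 3 × 5
gcd(102, 114, 30) = 2 × 3 = 6.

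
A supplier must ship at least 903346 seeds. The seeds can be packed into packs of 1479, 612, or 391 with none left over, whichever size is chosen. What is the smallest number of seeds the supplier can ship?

1224612

The number of seeds must be a common multiple of 1479, 612, and 391, so a multiple of their LCM.
1479 = 3 × 17 × 29
612 = 2^2 × 3^2 × 17
391 = 17 × 23
LCM(1479, 612, 391) = 2^2 × 3^2 × 17 × 23 × 29 = 408204.
Smallest multiple of 408204 that is ≥ 903346: ⌈903346/408204⌉ × 408204 = 3 × 408204 = 1224612.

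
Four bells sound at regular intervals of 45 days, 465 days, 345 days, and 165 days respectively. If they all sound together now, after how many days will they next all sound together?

The first simultaneous occurrence is after LCM of the individual periods.
45 = 3^2 × 5
465 = 3 × 5 × 31
345 = 3 × 5 × 23
165 = 3 × 5 × 11
LCM(45, 465, 345, 165) = 3^2 × 5 × 11 × 23 × 31 = 352935.

352935 days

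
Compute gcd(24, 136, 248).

24 = 2^3 × 3
136 = 2^3 × 17
248 = 2^3 × 31
gcd(24, 136, 248) = 2^3 = 8.

8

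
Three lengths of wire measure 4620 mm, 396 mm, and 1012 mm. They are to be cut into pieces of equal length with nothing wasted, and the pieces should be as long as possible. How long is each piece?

44 mm

The greatest length dividing all of 4620, 396, and 1012 is their gcd.
4620 = 2^2 × 3 × 5 × 7 × 11
396 = 2^2 × 3^2 × 11
1012 = 2^2 × 11 × 23
gcd(4620, 396, 1012) = 2^2 × 11 = 44.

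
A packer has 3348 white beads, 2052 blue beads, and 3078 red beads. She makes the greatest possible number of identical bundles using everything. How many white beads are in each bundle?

62

Number of bundles = gcd(3348, 2052, 3078).
3348 = 2^2 × 3^3 × 31
2052 = 2^2 × 3^3 × 19
3078 = 2 × 3^4 × 19
gcd(3348, 2052, 3078) = 2 × 3^3 = 54.
white beads per bundle = 3348 / 54 = 62.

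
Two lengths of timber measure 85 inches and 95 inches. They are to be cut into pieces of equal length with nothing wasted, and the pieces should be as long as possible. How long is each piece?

5 inches

Each piece length must divide every original length, so the longest possible is gcd(85, 95).
85 = 5 × 17
95 = 5 × 19
gcd(85, 95) = 5.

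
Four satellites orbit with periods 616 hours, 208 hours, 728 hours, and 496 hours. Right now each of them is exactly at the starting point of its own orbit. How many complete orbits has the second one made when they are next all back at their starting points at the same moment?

They are all back at their starting positions together after one LCM of the periods.
616 = 2^3 × 7 × 11
208 = 2^4 × 13
728 = 2^3 × 7 × 13
496 = 2^4 × 31
LCM(616, 208, 728, 496) = 2^4 × 7 × 11 × 13 × 31 = 496496.
Orbits for period 208: 496496 / 208 = 2387.

2387 orbits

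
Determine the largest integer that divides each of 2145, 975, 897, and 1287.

2145 = 3 × 5 × 11 × 13
975 = 3 × 5^2 × 13
897 = 3 × 13 × 23
1287 = 3^2 × 11 × 13
gcd(2145, 975, 897, 1287) = 3 × 13 = 39.

39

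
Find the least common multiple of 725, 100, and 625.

725 = 5^2 × 29
100 = 2^2 × 5^2
625 = 5^4
LCM(725, 100, 625) = 2^2 × 5^4 × 29 = 72500.

72500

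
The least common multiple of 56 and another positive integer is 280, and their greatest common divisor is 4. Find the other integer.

20

gcd × lcm = product of the two integers, so the other integer is (4 × 280) / 56 = 20.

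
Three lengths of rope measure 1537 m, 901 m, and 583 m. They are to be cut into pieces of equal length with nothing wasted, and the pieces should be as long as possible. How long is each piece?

53 m

The greatest length dividing all of 1537, 901, and 583 is their gcd.
1537 = 29 × 53
901 = 17 × 53
583 = 11 × 53
gcd(1537, 901, 583) = 53.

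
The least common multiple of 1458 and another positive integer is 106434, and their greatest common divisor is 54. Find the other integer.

3942

gcd × lcm = product of the two integers, so the other integer is (54 × 106434) / 1458 = 3942.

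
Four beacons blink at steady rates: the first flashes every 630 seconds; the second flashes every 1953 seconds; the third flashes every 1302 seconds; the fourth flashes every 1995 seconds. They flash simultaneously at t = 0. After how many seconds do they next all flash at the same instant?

371070 seconds

We need the least common multiple of the intervals.
630 = 2 × 3^2 × 5 × 7
1953 = 3^2 × 7 × 31
1302 = 2 × 3 × 7 × 31
1995 = 3 × 5 × 7 × 19
LCM(630, 1953, 1302, 1995) = 2 × 3^2 × 5 × 7 × 19 × 31 = 371070.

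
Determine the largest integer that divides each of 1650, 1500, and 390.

1650 = 2 × 3 × 5^2 × 11
1500 = 2^2 × 3 × 5^3
390 = 2 × 3 × 5 × 13
gcd(1650, 1500, 390) = 2 × 3 × 5 = 30.

30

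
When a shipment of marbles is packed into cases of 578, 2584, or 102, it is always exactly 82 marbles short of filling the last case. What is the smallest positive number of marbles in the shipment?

Being 82 short of a full case of size k means N ≡ −82 (mod k), i.e. N + 82 is a multiple of each size.
578 = 2 × 17^2
2584 = 2^3 × 17 × 19
102 = 2 × 3 × 17
LCM(578, 2584, 102) = 2^3 × 3 × 17^2 × 19 = 131784.
Smallest positive N is 131784 − 82 = 131702.

131702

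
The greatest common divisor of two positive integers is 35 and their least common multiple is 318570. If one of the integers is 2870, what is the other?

For two integers, gcd × lcm = product, so the other is (35 × 318570) / 2870 = 11149950 / 2870 = 3885.

3885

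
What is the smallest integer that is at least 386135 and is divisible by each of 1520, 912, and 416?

474240

The integer must be a common multiple of 1520, 912, and 416, so a multiple of their LCM.
1520 = 2^4 × 5 × 19
912 = 2^4 × 3 × 19
416 = 2^5 × 13
LCM(1520, 912, 416) = 2^5 × 3 × 5 × 13 × 19 = 118560.
Smallest multiple of 118560 that is ≥ 386135: ⌈386135/118560⌉ × 118560 = 4 × 118560 = 474240.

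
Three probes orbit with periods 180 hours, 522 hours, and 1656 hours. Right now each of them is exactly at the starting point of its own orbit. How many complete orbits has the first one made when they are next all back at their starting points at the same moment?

The first common completion time is the LCM of the periods.
180 = 2^2 × 3^2 × 5
522 = 2 × 3^2 × 29
1656 = 2^3 × 3^2 × 23
LCM(180, 522, 1656) = 2^3 × 3^2 × 5 × 23 × 29 = 240120.
Orbits for period 180: 240120 / 180 = 1334.

1334 orbits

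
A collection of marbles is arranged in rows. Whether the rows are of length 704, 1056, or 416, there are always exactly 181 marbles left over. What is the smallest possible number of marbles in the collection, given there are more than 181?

N − 181 must be a common multiple of 704, 1056, and 416.
704 = 2^6 × 11
1056 = 2^5 × 3 × 11
416 = 2^5 × 13
LCM(704, 1056, 416) = 2^6 × 3 × 11 × 13 = 27456.
Smallest N > 181 is LCM + 181 = 27456 + 181 = 27637.

27637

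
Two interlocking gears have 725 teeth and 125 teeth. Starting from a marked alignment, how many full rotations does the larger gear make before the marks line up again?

5 rotations

All finish a whole number of cycles simultaneously at t = LCM of the periods.
725 = 5^2 × 29
125 = 5^3
LCM(725, 125) = 5^3 × 29 = 3625.
Rotations for period 725: 3625 / 725 = 5.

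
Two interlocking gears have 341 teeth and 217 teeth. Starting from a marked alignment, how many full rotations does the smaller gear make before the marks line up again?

They are all back at their starting positions together after one LCM of the periods.
341 = 11 × 31
217 = 7 × 31
LCM(341, 217) = 7 × 11 × 31 = 2387.
Rotations for period 217: 2387 / 217 = 11.

11 rotations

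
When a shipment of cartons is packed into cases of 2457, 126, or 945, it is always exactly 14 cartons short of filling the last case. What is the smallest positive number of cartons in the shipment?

24556

Being 14 short of a full case of size k means N ≡ −14 (mod k), i.e. N + 14 is a multiple of each size.
2457 = 3^3 × 7 × 13
126 = 2 × 3^2 × 7
945 = 3^3 × 5 × 7
LCM(2457, 126, 945) = 2 × 3^3 × 5 × 7 × 13 = 24570.
Smallest positive N is 24570 − 14 = 24556.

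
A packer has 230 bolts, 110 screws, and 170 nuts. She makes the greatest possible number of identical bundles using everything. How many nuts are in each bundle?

Number of bundles = gcd(230, 110, 170).
230 = 2 × 5 × 23
110 = 2 × 5 × 11
170 = 2 × 5 × 17
gcd(230, 110, 170) = 2 × 5 = 10.
nuts per bundle = 170 / 10 = 17.

17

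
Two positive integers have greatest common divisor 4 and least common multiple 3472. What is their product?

13888

For any two positive integers, gcd × lcm = product = 4 × 3472 = 13888.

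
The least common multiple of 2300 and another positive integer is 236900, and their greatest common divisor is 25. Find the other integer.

gcd × lcm = product of the two integers, so the other integer is (25 × 236900) / 2300 = 2575.

2575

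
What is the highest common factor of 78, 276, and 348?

78 = 2 × 3 × 13
276 = 2^2 × 3 × 23
348 = 2^2 × 3 × 29
gcd(78, 276, 348) = 2 × 3 = 6.

6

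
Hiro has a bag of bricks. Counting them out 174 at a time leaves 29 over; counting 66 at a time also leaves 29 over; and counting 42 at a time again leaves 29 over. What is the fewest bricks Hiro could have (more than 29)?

N − 29 must be a common multiple of 174, 66, and 42.
174 = 2 × 3 × 29
66 = 2 × 3 × 11
42 = 2 × 3 × 7
LCM(174, 66, 42) = 2 × 3 × 7 × 11 × 29 = 13398.
Smallest N > 29 is LCM + 29 = 13398 + 29 = 13427.

13427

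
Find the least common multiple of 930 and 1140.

930 = 2 × 3 × 5 × 31
1140 = 2^2 × 3 × 5 × 19
LCM(930, 1140) = 2^2 × 3 × 5 × 19 × 31 = 35340.

35340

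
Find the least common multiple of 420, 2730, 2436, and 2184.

316680

420 = 2^2 × 3 × 5 × 7
2730 = 2 × 3 × 5 × 7 × 13
2436 = 2^2 × 3 × 7 × 29
2184 = 2^3 × 3 × 7 × 13
LCM(420, 2730, 2436, 2184) = 2^3 × 3 × 5 × 7 × 13 × 29 = 316680.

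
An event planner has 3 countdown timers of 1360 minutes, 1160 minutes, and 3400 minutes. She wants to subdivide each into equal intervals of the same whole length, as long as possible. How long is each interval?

The interval must divide each timer length; the longest such is the gcd.
1360 = 2^4 × 5 × 17
1160 = 2^3 × 5 × 29
3400 = 2^3 × 5^2 × 17
gcd(1360, 1160, 3400) = 2^3 × 5 = 40.

40 minutes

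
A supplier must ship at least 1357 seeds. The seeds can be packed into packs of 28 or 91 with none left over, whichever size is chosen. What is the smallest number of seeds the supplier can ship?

1456

The number of seeds must be a common multiple of 28 and 91, so a multiple of their LCM.
28 = 2^2 × 7
91 = 7 × 13
LCM(28, 91) = 2^2 × 7 × 13 = 364.
Smallest multiple of 364 that is ≥ 1357: ⌈1357/364⌉ × 364 = 4 × 364 = 1456.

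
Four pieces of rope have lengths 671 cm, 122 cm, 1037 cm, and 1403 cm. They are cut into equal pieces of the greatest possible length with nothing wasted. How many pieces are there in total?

Piece length = gcd(671, 122, 1037, 1403).
671 = 11 × 61
122 = 2 × 61
1037 = 17 × 61
1403 = 23 × 61
gcd(671, 122, 1037, 1403) = 61.
Total pieces = 671/61 + 122/61 + 1037/61 + 1403/61 = 11 + 2 + 17 + 23 = 53.

53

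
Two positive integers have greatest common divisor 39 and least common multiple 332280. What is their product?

For any two positive integers, gcd × lcm = product = 39 × 332280 = 12958920.

12958920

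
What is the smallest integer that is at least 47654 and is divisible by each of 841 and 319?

The integer must be a common multiple of 841 and 319, so a multiple of their LCM.
841 = 29^2
319 = 11 × 29
LCM(841, 319) = 11 × 29^2 = 9251.
Smallest multiple of 9251 that is ≥ 47654: ⌈47654/9251⌉ × 9251 = 6 × 9251 = 55506.

55506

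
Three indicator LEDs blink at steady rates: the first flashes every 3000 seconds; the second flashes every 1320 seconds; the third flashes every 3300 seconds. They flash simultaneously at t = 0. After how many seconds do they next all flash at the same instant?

33000 seconds

We need the least common multiple of the intervals.
3000 = 2^3 × 3 × 5^3
1320 = 2^3 × 3 × 5 × 11
3300 = 2^2 × 3 × 5^2 × 11
LCM(3000, 1320, 3300) = 2^3 × 3 × 5^3 × 11 = 33000.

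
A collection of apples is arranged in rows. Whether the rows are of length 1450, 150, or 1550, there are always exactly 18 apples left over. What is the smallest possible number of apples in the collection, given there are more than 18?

134868

N − 18 must be a common multiple of 1450, 150, and 1550.
1450 = 2 × 5^2 × 29
150 = 2 × 3 × 5^2
1550 = 2 × 5^2 × 31
LCM(1450, 150, 1550) = 2 × 3 × 5^2 × 29 × 31 = 134850.
Smallest N > 18 is LCM + 18 = 134850 + 18 = 134868.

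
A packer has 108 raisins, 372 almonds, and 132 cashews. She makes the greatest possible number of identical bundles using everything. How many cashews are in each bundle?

Number of bundles = gcd(108, 372, 132).
108 = 2^2 × 3^3
372 = 2^2 × 3 × 31
132 = 2^2 × 3 × 11
gcd(108, 372, 132) = 2^2 × 3 = 12.
cashews per bundle = 132 / 12 = 11.

11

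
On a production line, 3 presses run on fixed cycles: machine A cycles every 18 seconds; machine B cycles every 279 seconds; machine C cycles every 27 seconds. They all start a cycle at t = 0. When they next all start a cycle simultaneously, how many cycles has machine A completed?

They are all back at their starting positions together after one LCM of the periods.
18 = 2 × 3^2
279 = 3^2 × 31
27 = 3^3
LCM(18, 279, 27) = 2 × 3^3 × 31 = 1674.
Cycles for period 18: 1674 / 18 = 93.

93 cycles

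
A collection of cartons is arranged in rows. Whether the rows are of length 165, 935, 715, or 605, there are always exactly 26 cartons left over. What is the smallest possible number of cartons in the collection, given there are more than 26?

401141

N − 26 must be a common multiple of 165, 935, 715, and 605.
165 = 3 × 5 × 11
935 = 5 × 11 × 17
715 = 5 × 11 × 13
605 = 5 × 11^2
LCM(165, 935, 715, 605) = 3 × 5 × 11^2 × 13 × 17 = 401115.
Smallest N > 26 is LCM + 26 = 401115 + 26 = 401141.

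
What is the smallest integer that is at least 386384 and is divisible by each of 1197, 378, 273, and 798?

The integer must be a common multiple of 1197, 378, 273, and 798, so a multiple of their LCM.
1197 = 3^2 × 7 × 19
378 = 2 × 3^3 × 7
273 = 3 × 7 × 13
798 = 2 × 3 × 7 × 19
LCM(1197, 378, 273, 798) = 2 × 3^3 × 7 × 13 × 19 = 93366.
Smallest multiple of 93366 that is ≥ 386384: ⌈386384/93366⌉ × 93366 = 5 × 93366 = 466830.

466830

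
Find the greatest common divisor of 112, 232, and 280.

8

112 = 2^4 × 7
232 = 2^3 × 29
280 = 2^3 × 5 × 7
gcd(112, 232, 280) = 2^3 = 8.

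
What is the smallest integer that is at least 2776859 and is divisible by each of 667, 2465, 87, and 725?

The integer must be a common multiple of 667, 2465, 87, and 725, so a multiple of their LCM.
667 = 23 × 29
2465 = 5 × 17 × 29
87 = 3 × 29
725 = 5^2 × 29
LCM(667, 2465, 87, 725) = 3 × 5^2 × 17 × 23 × 29 = 850425.
Smallest multiple of 850425 that is ≥ 2776859: ⌈2776859/850425⌉ × 850425 = 4 × 850425 = 3401700.

3401700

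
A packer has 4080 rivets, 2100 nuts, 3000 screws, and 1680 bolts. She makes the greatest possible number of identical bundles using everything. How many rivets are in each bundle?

Number of bundles = gcd(4080, 2100, 3000, 1680).
4080 = 2^4 × 3 × 5 × 17
2100 = 2^2 × 3 × 5^2 × 7
3000 = 2^3 × 3 × 5^3
1680 = 2^4 × 3 × 5 × 7
gcd(4080, 2100, 3000, 1680) = 2^2 × 3 × 5 = 60.
rivets per bundle = 4080 / 60 = 68.

68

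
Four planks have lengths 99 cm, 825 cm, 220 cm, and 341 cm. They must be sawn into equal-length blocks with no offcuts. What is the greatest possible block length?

The block length must divide every plank, so the greatest is gcd(99, 825, 220, 341).
99 = 3^2 × 11
825 = 3 × 5^2 × 11
220 = 2^2 × 5 × 11
341 = 11 × 31
gcd(99, 825, 220, 341) = 11.

11 cm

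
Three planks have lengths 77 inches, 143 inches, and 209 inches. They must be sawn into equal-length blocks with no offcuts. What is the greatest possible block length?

11 inches

The block length must divide every plank, so the greatest is gcd(77, 143, 209).
77 = 7 × 11
143 = 11 × 13
209 = 11 × 19
gcd(77, 143, 209) = 11.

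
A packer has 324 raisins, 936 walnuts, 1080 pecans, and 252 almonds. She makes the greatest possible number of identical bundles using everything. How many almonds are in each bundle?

7

Number of bundles = gcd(324, 936, 1080, 252).
324 = 2^2 × 3^4
936 = 2^3 × 3^2 × 13
1080 = 2^3 × 3^3 × 5
252 = 2^2 × 3^2 × 7
gcd(324, 936, 1080, 252) = 2^2 × 3^2 = 36.
almonds per bundle = 252 / 36 = 7.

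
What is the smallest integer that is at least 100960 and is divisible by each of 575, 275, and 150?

The integer must be a common multiple of 575, 275, and 150, so a multiple of their LCM.
575 = 5^2 × 23
275 = 5^2 × 11
150 = 2 × 3 × 5^2
LCM(575, 275, 150) = 2 × 3 × 5^2 × 11 × 23 = 37950.
Smallest multiple of 37950 that is ≥ 100960: ⌈100960/37950⌉ × 37950 = 3 × 37950 = 113850.

113850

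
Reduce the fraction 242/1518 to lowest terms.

11/69

242 = 2 × 11^2
1518 = 2 × 3 × 11 × 23
gcd(242, 1518) = 2 × 11 = 22.
Divide numerator and denominator by 22: 242/1518 = 11/69.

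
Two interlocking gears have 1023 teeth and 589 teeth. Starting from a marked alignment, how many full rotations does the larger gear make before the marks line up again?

19 rotations

The first common completion time is the LCM of the periods.
1023 = 3 × 11 × 31
589 = 19 × 31
LCM(1023, 589) = 3 × 11 × 19 × 31 = 19437.
Rotations for period 1023: 19437 / 1023 = 19.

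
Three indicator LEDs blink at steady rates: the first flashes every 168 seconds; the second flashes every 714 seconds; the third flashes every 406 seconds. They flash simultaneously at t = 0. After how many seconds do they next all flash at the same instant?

The first simultaneous occurrence is after LCM of the individual periods.
168 = 2^3 × 3 × 7
714 = 2 × 3 × 7 × 17
406 = 2 × 7 × 29
LCM(168, 714, 406) = 2^3 × 3 × 7 × 17 × 29 = 82824.

82824 seconds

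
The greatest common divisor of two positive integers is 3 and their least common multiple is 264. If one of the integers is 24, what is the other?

For two integers, gcd × lcm = product, so the other is (3 × 264) / 24 = 792 / 24 = 33.

33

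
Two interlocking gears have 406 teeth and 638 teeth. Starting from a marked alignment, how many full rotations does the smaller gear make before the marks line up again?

11 rotations

The first common completion time is the LCM of the periods.
406 = 2 × 7 × 29
638 = 2 × 11 × 29
LCM(406, 638) = 2 × 7 × 11 × 29 = 4466.
Rotations for period 406: 4466 / 406 = 11.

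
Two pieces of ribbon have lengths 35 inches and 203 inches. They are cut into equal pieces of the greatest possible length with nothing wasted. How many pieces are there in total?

34

Piece length = gcd(35, 203).
35 = 5 × 7
203 = 7 × 29
gcd(35, 203) = 7.
Total pieces = 35/7 + 203/7 = 5 + 29 = 34.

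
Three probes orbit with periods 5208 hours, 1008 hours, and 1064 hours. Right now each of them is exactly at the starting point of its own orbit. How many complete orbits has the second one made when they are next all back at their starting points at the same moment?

589 orbits

The first common completion time is the LCM of the periods.
5208 = 2^3 × 3 × 7 × 31
1008 = 2^4 × 3^2 × 7
1064 = 2^3 × 7 × 19
LCM(5208, 1008, 1064) = 2^4 × 3^2 × 7 × 19 × 31 = 593712.
Orbits for period 1008: 593712 / 1008 = 589.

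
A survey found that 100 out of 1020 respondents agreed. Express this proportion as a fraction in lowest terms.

100 = 2^2 × 5^2
1020 = 2^2 × 3 × 5 × 17
gcd(100, 1020) = 2^2 × 5 = 20.
Divide numerator and denominator by 20: 100/1020 = 5/51.

5/51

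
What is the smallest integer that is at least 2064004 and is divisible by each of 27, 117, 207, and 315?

The integer must be a common multiple of 27, 117, 207, and 315, so a multiple of their LCM.
27 = 3^3
117 = 3^2 × 13
207 = 3^2 × 23
315 = 3^2 × 5 × 7
LCM(27, 117, 207, 315) = 3^3 × 5 × 7 × 13 × 23 = 282555.
Smallest multiple of 282555 that is ≥ 2064004: ⌈2064004/282555⌉ × 282555 = 8 × 282555 = 2260440.

2260440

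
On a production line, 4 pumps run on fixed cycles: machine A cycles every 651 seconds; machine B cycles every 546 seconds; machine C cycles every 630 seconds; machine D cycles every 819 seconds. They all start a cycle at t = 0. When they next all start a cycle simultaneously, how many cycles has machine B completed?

465 cycles

They are all back at their starting positions together after one LCM of the periods.
651 = 3 × 7 × 31
546 = 2 × 3 × 7 × 13
630 = 2 × 3^2 × 5 × 7
819 = 3^2 × 7 × 13
LCM(651, 546, 630, 819) = 2 × 3^2 × 5 × 7 × 13 × 31 = 253890.
Cycles for period 546: 253890 / 546 = 465.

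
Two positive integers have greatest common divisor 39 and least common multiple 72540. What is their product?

For any two positive integers, gcd × lcm = product = 39 × 72540 = 2829060.

2829060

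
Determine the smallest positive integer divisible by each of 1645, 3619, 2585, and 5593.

1645 = 5 × 7 × 47
3619 = 7 × 11 × 47
2585 = 5 × 11 × 47
5593 = 7 × 17 × 47
LCM(1645, 3619, 2585, 5593) = 5 × 7 × 11 × 17 × 47 = 307615.

307615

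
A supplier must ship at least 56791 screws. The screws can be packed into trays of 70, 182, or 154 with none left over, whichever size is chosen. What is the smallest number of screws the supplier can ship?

60060

The number of screws must be a common multiple of 70, 182, and 154, so a multiple of their LCM.
70 = 2 × 5 × 7
182 = 2 × 7 × 13
154 = 2 × 7 × 11
LCM(70, 182, 154) = 2 × 5 × 7 × 11 × 13 = 10010.
Smallest multiple of 10010 that is ≥ 56791: ⌈56791/10010⌉ × 10010 = 6 × 10010 = 60060.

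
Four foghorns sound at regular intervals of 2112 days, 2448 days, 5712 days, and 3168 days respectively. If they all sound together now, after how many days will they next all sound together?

The first simultaneous occurrence is after LCM of the individual periods.
2112 = 2^6 × 3 × 11
2448 = 2^4 × 3^2 × 17
5712 = 2^4 × 3 × 7 × 17
3168 = 2^5 × 3^2 × 11
LCM(2112, 2448, 5712, 3168) = 2^6 × 3^2 × 7 × 11 × 17 = 753984.

753984 days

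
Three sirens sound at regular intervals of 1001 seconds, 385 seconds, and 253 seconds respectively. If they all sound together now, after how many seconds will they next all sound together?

We need the least common multiple of the intervals.
1001 = 7 × 11 × 13
385 = 5 × 7 × 11
253 = 11 × 23
LCM(1001, 385, 253) = 5 × 7 × 11 × 13 × 23 = 115115.

115115 seconds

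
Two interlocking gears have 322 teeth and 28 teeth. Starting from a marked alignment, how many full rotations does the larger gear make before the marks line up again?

2 rotations

The first common completion time is the LCM of the periods.
322 = 2 × 7 × 23
28 = 2^2 × 7
LCM(322, 28) = 2^2 × 7 × 23 = 644.
Rotations for period 322: 644 / 322 = 2.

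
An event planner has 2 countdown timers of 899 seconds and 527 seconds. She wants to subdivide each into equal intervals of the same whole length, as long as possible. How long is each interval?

The interval must divide each timer length; the longest such is the gcd.
899 = 29 × 31
527 = 17 × 31
gcd(899, 527) = 31.

31 seconds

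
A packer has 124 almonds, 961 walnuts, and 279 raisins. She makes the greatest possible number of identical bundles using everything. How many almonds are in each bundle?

4

Number of bundles = gcd(124, 961, 279).
124 = 2^2 × 31
961 = 31^2
279 = 3^2 × 31
gcd(124, 961, 279) = 31.
almonds per bundle = 124 / 31 = 4.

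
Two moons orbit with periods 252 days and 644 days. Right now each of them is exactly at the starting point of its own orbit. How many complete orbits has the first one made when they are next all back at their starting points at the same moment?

All finish a whole number of cycles simultaneously at t = LCM of the periods.
252 = 2^2 × 3^2 × 7
644 = 2^2 × 7 × 23
LCM(252, 644) = 2^2 × 3^2 × 7 × 23 = 5796.
Orbits for period 252: 5796 / 252 = 23.

23 orbits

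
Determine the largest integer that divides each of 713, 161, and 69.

23

713 = 23 × 31
161 = 7 × 23
69 = 3 × 23
gcd(713, 161, 69) = 23.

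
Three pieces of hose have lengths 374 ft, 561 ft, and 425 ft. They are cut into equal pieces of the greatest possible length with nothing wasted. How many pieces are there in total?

Piece length = gcd(374, 561, 425).
374 = 2 × 11 × 17
561 = 3 × 11 × 17
425 = 5^2 × 17
gcd(374, 561, 425) = 17.
Total pieces = 374/17 + 561/17 + 425/17 = 22 + 33 + 25 = 80.

80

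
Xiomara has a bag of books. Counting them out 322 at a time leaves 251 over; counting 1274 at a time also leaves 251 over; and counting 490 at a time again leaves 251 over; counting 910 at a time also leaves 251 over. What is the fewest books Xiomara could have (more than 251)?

N − 251 must be a common multiple of 322, 1274, 490, and 910.
322 = 2 × 7 × 23
1274 = 2 × 7^2 × 13
490 = 2 × 5 × 7^2
910 = 2 × 5 × 7 × 13
LCM(322, 1274, 490, 910) = 2 × 5 × 7^2 × 13 × 23 = 146510.
Smallest N > 251 is LCM + 251 = 146510 + 251 = 146761.

146761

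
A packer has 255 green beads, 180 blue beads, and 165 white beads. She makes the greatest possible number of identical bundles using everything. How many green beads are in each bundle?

Number of bundles = gcd(255, 180, 165).
255 = 3 × 5 × 17
180 = 2^2 × 3^2 × 5
165 = 3 × 5 × 11
gcd(255, 180, 165) = 3 × 5 = 15.
green beads per bundle = 255 / 15 = 17.

17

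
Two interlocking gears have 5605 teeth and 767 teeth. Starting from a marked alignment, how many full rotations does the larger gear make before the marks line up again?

13 rotations

The first common completion time is the LCM of the periods.
5605 = 5 × 19 × 59
767 = 13 × 59
LCM(5605, 767) = 5 × 13 × 19 × 59 = 72865.
Rotations for period 5605: 72865 / 5605 = 13.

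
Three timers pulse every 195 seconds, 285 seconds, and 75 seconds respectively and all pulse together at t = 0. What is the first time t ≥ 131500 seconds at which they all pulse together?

Joint pulses occur at multiples of LCM(195, 285, 75).
195 = 3 × 5 × 13
285 = 3 × 5 × 19
75 = 3 × 5^2
LCM(195, 285, 75) = 3 × 5^2 × 13 × 19 = 18525.
Smallest multiple of 18525 that is ≥ 131500: ⌈131500/18525⌉ × 18525 = 8 × 18525 = 148200.

148200 seconds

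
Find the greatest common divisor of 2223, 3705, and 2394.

57

2223 = 3^2 × 13 × 19
3705 = 3 × 5 × 13 × 19
2394 = 2 × 3^2 × 7 × 19
gcd(2223, 3705, 2394) = 3 × 19 = 57.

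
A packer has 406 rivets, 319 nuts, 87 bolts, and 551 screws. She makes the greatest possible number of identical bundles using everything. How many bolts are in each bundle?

3

Number of bundles = gcd(406, 319, 87, 551).
406 = 2 × 7 × 29
319 = 11 × 29
87 = 3 × 29
551 = 19 × 29
gcd(406, 319, 87, 551) = 29.
bolts per bundle = 87 / 29 = 3.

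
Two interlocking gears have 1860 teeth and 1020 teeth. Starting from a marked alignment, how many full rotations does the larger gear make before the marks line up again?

17 rotations

All finish a whole number of cycles simultaneously at t = LCM of the periods.
1860 = 2^2 × 3 × 5 × 31
1020 = 2^2 × 3 × 5 × 17
LCM(1860, 1020) = 2^2 × 3 × 5 × 17 × 31 = 31620.
Rotations for period 1860: 31620 / 1860 = 17.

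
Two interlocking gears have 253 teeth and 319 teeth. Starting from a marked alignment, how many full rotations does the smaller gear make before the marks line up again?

The first common completion time is the LCM of the periods.
253 = 11 × 23
319 = 11 × 29
LCM(253, 319) = 11 × 23 × 29 = 7337.
Rotations for period 253: 7337 / 253 = 29.

29 rotations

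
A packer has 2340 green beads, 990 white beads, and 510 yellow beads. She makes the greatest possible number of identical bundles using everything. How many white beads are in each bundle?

33

Number of bundles = gcd(2340, 990, 510).
2340 = 2^2 × 3^2 × 5 × 13
990 = 2 × 3^2 × 5 × 11
510 = 2 × 3 × 5 × 17
gcd(2340, 990, 510) = 2 × 3 × 5 = 30.
white beads per bundle = 990 / 30 = 33.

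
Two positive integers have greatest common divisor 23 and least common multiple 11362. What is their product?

For any two positive integers, gcd × lcm = product = 23 × 11362 = 261326.

261326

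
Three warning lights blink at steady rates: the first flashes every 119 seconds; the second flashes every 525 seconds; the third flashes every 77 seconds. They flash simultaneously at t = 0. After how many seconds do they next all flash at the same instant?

The first simultaneous occurrence is after LCM of the individual periods.
119 = 7 × 17
525 = 3 × 5^2 × 7
77 = 7 × 11
LCM(119, 525, 77) = 3 × 5^2 × 7 × 11 × 17 = 98175.

98175 seconds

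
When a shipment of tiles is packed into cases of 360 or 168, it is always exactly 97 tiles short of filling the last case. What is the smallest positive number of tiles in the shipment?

Being 97 short of a full case of size k means N ≡ −97 (mod k), i.e. N + 97 is a multiple of each size.
360 = 2^3 × 3^2 × 5
168 = 2^3 × 3 × 7
LCM(360, 168) = 2^3 × 3^2 × 5 × 7 = 2520.
Smallest positive N is 2520 − 97 = 2423.

2423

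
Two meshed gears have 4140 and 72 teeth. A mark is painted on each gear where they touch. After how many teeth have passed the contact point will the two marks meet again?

The first simultaneous occurrence is after LCM of the individual periods.
4140 = 2^2 × 3^2 × 5 × 23
72 = 2^3 × 3^2
LCM(4140, 72) = 2^3 × 3^2 × 5 × 23 = 8280.

8280 teeth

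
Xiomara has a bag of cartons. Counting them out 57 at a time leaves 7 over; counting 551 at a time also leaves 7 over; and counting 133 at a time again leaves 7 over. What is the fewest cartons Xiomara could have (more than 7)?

N − 7 must be a common multiple of 57, 551, and 133.
57 = 3 × 19
551 = 19 × 29
133 = 7 × 19
LCM(57, 551, 133) = 3 × 7 × 19 × 29 = 11571.
Smallest N > 7 is LCM + 7 = 11571 + 7 = 11578.

11578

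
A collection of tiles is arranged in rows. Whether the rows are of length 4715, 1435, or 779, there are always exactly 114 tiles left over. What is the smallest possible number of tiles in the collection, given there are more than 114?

627209

N − 114 must be a common multiple of 4715, 1435, and 779.
4715 = 5 × 23 × 41
1435 = 5 × 7 × 41
779 = 19 × 41
LCM(4715, 1435, 779) = 5 × 7 × 19 × 23 × 41 = 627095.
Smallest N > 114 is LCM + 114 = 627095 + 114 = 627209.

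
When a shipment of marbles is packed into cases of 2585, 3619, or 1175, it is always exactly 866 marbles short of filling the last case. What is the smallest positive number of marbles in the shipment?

89609

Being 866 short of a full case of size k means N ≡ −866 (mod k), i.e. N + 866 is a multiple of each size.
2585 = 5 × 11 × 47
3619 = 7 × 11 × 47
1175 = 5^2 × 47
LCM(2585, 3619, 1175) = 5^2 × 7 × 11 × 47 = 90475.
Smallest positive N is 90475 − 866 = 89609.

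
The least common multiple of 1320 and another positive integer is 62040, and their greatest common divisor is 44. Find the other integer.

gcd × lcm = product of the two integers, so the other integer is (44 × 62040) / 1320 = 2068.

2068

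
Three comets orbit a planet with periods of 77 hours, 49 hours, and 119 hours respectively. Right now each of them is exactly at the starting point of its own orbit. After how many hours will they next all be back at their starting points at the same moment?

9163 hours

We need the least common multiple of the intervals.
77 = 7 × 11
49 = 7^2
119 = 7 × 17
LCM(77, 49, 119) = 7^2 × 11 × 17 = 9163.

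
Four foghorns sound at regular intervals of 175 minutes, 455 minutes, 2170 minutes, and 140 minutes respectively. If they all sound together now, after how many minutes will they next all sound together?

282100 minutes

The first simultaneous occurrence is after LCM of the individual periods.
175 = 5^2 × 7
455 = 5 × 7 × 13
2170 = 2 × 5 × 7 × 31
140 = 2^2 × 5 × 7
LCM(175, 455, 2170, 140) = 2^2 × 5^2 × 7 × 13 × 31 = 282100.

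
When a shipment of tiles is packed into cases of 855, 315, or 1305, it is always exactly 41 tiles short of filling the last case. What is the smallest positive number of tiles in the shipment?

Being 41 short of a full case of size k means N ≡ −41 (mod k), i.e. N + 41 is a multiple of each size.
855 = 3^2 × 5 × 19
315 = 3^2 × 5 × 7
1305 = 3^2 × 5 × 29
LCM(855, 315, 1305) = 3^2 × 5 × 7 × 19 × 29 = 173565.
Smallest positive N is 173565 − 41 = 173524.

173524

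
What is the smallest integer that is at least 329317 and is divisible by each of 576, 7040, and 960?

The integer must be a common multiple of 576, 7040, and 960, so a multiple of their LCM.
576 = 2^6 × 3^2
7040 = 2^7 × 5 × 11
960 = 2^6 × 3 × 5
LCM(576, 7040, 960) = 2^7 × 3^2 × 5 × 11 = 63360.
Smallest multiple of 63360 that is ≥ 329317: ⌈329317/63360⌉ × 63360 = 6 × 63360 = 380160.

380160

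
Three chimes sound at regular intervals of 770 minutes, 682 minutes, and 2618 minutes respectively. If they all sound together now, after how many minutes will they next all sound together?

405790 minutes

We need the least common multiple of the intervals.
770 = 2 × 5 × 7 × 11
682 = 2 × 11 × 31
2618 = 2 × 7 × 11 × 17
LCM(770, 682, 2618) = 2 × 5 × 7 × 11 × 17 × 31 = 405790.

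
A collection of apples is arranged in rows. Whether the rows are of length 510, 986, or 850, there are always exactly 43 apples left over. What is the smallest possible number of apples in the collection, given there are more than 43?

73993

N − 43 must be a common multiple of 510, 986, and 850.
510 = 2 × 3 × 5 × 17
986 = 2 × 17 × 29
850 = 2 × 5^2 × 17
LCM(510, 986, 850) = 2 × 3 × 5^2 × 17 × 29 = 73950.
Smallest N > 43 is LCM + 43 = 73950 + 43 = 73993.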